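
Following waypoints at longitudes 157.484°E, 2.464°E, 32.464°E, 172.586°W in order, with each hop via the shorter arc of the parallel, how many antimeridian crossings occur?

1

Leg 1: +157.484° → +2.464°, shortest Δλ = -155.02° (west) — does not cross 180°.
Leg 2: +2.464° → +32.464°, shortest Δλ = 30.0° (east) — does not cross 180°.
Leg 3: +32.464° → -172.586°, shortest Δλ = 154.95° (east) — crosses 180°.
Total crossings: 1.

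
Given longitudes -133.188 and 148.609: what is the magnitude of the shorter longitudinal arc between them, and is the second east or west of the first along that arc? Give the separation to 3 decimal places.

78.203° west

Raw difference: 148.609 − -133.188 = 281.797°.
Normalise into (−180°, 180°]: 281.797° − 360° = -78.203°.
Negative ⇒ the second point lies to the west; separation 78.203°.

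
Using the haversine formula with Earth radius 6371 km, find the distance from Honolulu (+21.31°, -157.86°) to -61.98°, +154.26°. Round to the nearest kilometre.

10181 km

Δλ = 154.26 − -157.86 = 312.12°; wrapped into (−180°, 180°]: -47.88°.
Δφ = -61.98 − 21.31 = -83.29°.
a = sin²(Δφ/2) + cos φ₁ · cos φ₂ · sin²(Δλ/2) = 0.513642.
c = 2·atan2(√a, √(1−a)) = 1.59808 rad → d = 6371·c ≈ 10181.39 km.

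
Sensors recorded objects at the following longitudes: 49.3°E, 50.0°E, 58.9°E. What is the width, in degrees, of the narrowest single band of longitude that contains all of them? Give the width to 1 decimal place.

Sort the longitudes: +49.3°, +50.0°, +58.9°.
Eastward gaps between consecutive values (wrapping around): 0.7°, 8.9°, 350.4°.
Largest gap = 350.4° ⇒ minimal covering band is its complement: 360° − 350.4° = 9.6°.
Band runs from +49.3° eastward to +58.9°.

9.6°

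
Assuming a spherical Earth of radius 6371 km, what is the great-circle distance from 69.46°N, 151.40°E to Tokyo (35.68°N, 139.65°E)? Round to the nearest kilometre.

Δλ = 139.65 − 151.40 = -11.75°.
Δφ = 35.68 − 69.46 = -33.78°.
a = sin²(Δφ/2) + cos φ₁ · cos φ₂ · sin²(Δλ/2) = 0.087397.
c = 2·atan2(√a, √(1−a)) = 0.60023 rad → d = 6371·c ≈ 3824.06 km.

3824 km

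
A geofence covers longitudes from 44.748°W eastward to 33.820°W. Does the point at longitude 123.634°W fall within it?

No

Band width going east from -44.748° to -33.820°: ((-33.820 − -44.748) mod 360) = 10.928°.
Offset of -123.634° east of the west edge: ((-123.634 − -44.748) mod 360) = 281.114°.
281.114° > 10.928° ⇒ outside.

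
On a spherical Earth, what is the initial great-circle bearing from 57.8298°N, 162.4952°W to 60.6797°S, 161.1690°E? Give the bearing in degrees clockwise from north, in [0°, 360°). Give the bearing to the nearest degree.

Δλ = 161.1690 − -162.4952 = 323.6642°; wrapped into (−180°, 180°]: -36.3358°.
θ = atan2( sin Δλ · cos φ₂ , cos φ₁ · sin φ₂ − sin φ₁ · cos φ₂ · cos Δλ )
  = atan2(-0.29015, -0.79814) = -160.022° → normalised to [0°, 360°): 199.978°.

200°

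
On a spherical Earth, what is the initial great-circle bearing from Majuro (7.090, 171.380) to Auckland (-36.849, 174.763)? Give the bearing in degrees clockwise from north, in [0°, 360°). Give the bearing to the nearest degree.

Δλ = 174.763 − 171.380 = 3.383°.
θ = atan2( sin Δλ · cos φ₂ , cos φ₁ · sin φ₂ − sin φ₁ · cos φ₂ · cos Δλ )
  = atan2(0.04722, -0.69372) = 176.106° → normalised to [0°, 360°): 176.106°.

176°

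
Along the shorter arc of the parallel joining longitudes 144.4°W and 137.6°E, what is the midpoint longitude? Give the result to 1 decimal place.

Signed shortest Δλ from -144.4° to +137.6° is -78.0°.
Midpoint longitude = -144.4° + (-78.0°)/2 = -144.4° − 39.0° = -183.4°.
Normalise into (−180°, 180°]: +176.6°.
(The naïve average (-144.4 + +137.6)/2 = -3.4° is on the wrong side of the globe.)

176.6°E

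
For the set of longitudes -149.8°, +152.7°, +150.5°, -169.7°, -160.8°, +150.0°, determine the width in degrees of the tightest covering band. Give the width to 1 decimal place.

60.2°

Sort the longitudes: -169.7°, -160.8°, -149.8°, +150.0°, +150.5°, +152.7°.
Eastward gaps between consecutive values (wrapping around): 8.9°, 11.0°, 299.8°, 0.5°, 2.2°, 37.6°.
Largest gap = 299.8° ⇒ minimal covering band is its complement: 360° − 299.8° = 60.2°.
Band runs from +150.0° eastward to -149.8°, crossing the antimeridian.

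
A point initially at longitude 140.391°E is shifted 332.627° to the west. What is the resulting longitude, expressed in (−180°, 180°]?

167.764°E

Start at +140.391°; shift −332.627° → -192.236°.
-192.236° lies outside (−180°, 180°]; add 360° → +167.764°.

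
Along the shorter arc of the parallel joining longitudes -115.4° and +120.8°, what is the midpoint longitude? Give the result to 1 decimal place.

-177.3°

Signed shortest Δλ from -115.4° to +120.8° is -123.8°.
Midpoint longitude = -115.4° + (-123.8°)/2 = -115.4° − 61.9° = -177.3°.
(The naïve average (-115.4 + +120.8)/2 = 2.7° is on the wrong side of the globe.)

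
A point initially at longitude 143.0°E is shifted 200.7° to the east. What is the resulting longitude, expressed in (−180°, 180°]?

Start at +143.0°; shift +200.7° → +343.7°.
+343.7° lies outside (−180°, 180°]; subtract 360° → -16.3°.

16.3°W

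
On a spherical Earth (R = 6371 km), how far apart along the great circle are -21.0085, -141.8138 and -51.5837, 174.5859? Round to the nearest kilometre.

5059 km

Δλ = 174.5859 − -141.8138 = 316.3997°; wrapped into (−180°, 180°]: -43.6003°.
Δφ = -51.5837 − -21.0085 = -30.5752°.
a = sin²(Δφ/2) + cos φ₁ · cos φ₂ · sin²(Δλ/2) = 0.149519.
c = 2·atan2(√a, √(1−a)) = 0.79405 rad → d = 6371·c ≈ 5058.90 km.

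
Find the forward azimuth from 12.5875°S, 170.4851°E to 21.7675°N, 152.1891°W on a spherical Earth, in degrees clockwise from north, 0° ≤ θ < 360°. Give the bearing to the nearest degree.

Δλ = -152.1891 − 170.4851 = -322.6742°; wrapped into (−180°, 180°]: 37.3258°.
θ = atan2( sin Δλ · cos φ₂ , cos φ₁ · sin φ₂ − sin φ₁ · cos φ₂ · cos Δλ )
  = atan2(0.56311, 0.52287) = 47.122° → normalised to [0°, 360°): 47.122°.

47°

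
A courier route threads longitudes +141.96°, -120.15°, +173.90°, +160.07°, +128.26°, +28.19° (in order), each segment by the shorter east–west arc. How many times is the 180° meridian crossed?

Leg 1: +141.96° → -120.15°, shortest Δλ = 97.89° (east) — crosses 180°.
Leg 2: -120.15° → +173.90°, shortest Δλ = -65.95° (west) — crosses 180°.
Leg 3: +173.90° → +160.07°, shortest Δλ = -13.83° (west) — does not cross 180°.
Leg 4: +160.07° → +128.26°, shortest Δλ = -31.81° (west) — does not cross 180°.
Leg 5: +128.26° → +28.19°, shortest Δλ = -100.07° (west) — does not cross 180°.
Total crossings: 2.

2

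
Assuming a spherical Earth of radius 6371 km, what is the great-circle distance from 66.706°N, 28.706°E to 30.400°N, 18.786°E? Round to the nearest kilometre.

Δλ = 18.786 − 28.706 = -9.920°.
Δφ = 30.400 − 66.706 = -36.306°.
a = sin²(Δφ/2) + cos φ₁ · cos φ₂ · sin²(Δλ/2) = 0.099617.
c = 2·atan2(√a, √(1−a)) = 0.64222 rad → d = 6371·c ≈ 4091.60 km.

4092 km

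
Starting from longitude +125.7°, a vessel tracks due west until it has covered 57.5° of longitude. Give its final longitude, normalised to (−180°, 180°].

+68.2°

Start at +125.7°; shift −57.5° → +68.2°.
+68.2° already lies in (−180°, 180°].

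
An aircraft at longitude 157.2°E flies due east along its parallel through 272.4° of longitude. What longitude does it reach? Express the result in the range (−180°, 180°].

Start at +157.2°; shift +272.4° → +429.6°.
+429.6° lies outside (−180°, 180°]; subtract 360° → +69.6°.

69.6°E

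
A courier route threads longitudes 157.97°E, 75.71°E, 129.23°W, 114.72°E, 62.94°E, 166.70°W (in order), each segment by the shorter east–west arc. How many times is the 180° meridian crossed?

Leg 1: +157.97° → +75.71°, shortest Δλ = -82.26° (west) — does not cross 180°.
Leg 2: +75.71° → -129.23°, shortest Δλ = 155.06° (east) — crosses 180°.
Leg 3: -129.23° → +114.72°, shortest Δλ = -116.05° (west) — crosses 180°.
Leg 4: +114.72° → +62.94°, shortest Δλ = -51.78° (west) — does not cross 180°.
Leg 5: +62.94° → -166.70°, shortest Δλ = 130.36° (east) — crosses 180°.
Total crossings: 3.

3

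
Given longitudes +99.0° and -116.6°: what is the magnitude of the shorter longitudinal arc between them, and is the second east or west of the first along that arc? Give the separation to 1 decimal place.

Raw difference: -116.6 − 99.0 = -215.6°.
Normalise into (−180°, 180°]: -215.6° + 360° = 144.4°.
Positive ⇒ the second point lies to the east; separation 144.4°.

144.4° east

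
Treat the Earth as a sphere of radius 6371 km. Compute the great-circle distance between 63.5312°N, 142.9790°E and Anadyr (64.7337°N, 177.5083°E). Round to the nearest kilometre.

Δλ = 177.5083 − 142.9790 = 34.5293°.
Δφ = 64.7337 − 63.5312 = 1.2025°.
a = sin²(Δφ/2) + cos φ₁ · cos φ₂ · sin²(Δλ/2) = 0.016867.
c = 2·atan2(√a, √(1−a)) = 0.26048 rad → d = 6371·c ≈ 1659.52 km.

1660 km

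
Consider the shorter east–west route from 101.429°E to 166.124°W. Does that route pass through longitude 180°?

Yes

Naïve |-166.124 − 101.429| = 267.553° > 180°, so the shorter arc goes the other way round — across 180°.
Signed shortest Δλ = ((-166.124 − 101.429 + 180) mod 360) − 180 = 92.447°.
Going east by 92.447° from +101.429° passes through 180° before reaching -166.124°.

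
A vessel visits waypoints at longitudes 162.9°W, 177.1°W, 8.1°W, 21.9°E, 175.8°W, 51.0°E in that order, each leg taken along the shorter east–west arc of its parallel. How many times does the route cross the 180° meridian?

2

Leg 1: -162.9° → -177.1°, shortest Δλ = -14.2° (west) — does not cross 180°.
Leg 2: -177.1° → -8.1°, shortest Δλ = 169.0° (east) — does not cross 180°.
Leg 3: -8.1° → +21.9°, shortest Δλ = 30.0° (east) — does not cross 180°.
Leg 4: +21.9° → -175.8°, shortest Δλ = 162.3° (east) — crosses 180°.
Leg 5: -175.8° → +51.0°, shortest Δλ = -133.2° (west) — crosses 180°.
Total crossings: 2.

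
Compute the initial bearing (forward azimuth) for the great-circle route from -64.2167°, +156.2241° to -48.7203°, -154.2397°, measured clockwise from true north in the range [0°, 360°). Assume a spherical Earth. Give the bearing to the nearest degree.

Δλ = -154.2397 − 156.2241 = -310.4638°; wrapped into (−180°, 180°]: 49.5362°.
θ = atan2( sin Δλ · cos φ₂ , cos φ₁ · sin φ₂ − sin φ₁ · cos φ₂ · cos Δλ )
  = atan2(0.50194, 0.05864) = 83.336° → normalised to [0°, 360°): 83.336°.

83°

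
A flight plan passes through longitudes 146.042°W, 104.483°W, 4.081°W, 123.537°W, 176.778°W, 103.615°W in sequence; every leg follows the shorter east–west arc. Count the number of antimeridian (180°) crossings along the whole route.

0

Leg 1: -146.042° → -104.483°, shortest Δλ = 41.559° (east) — does not cross 180°.
Leg 2: -104.483° → -4.081°, shortest Δλ = 100.402° (east) — does not cross 180°.
Leg 3: -4.081° → -123.537°, shortest Δλ = -119.456° (west) — does not cross 180°.
Leg 4: -123.537° → -176.778°, shortest Δλ = -53.241° (west) — does not cross 180°.
Leg 5: -176.778° → -103.615°, shortest Δλ = 73.163° (east) — does not cross 180°.
Total crossings: 0.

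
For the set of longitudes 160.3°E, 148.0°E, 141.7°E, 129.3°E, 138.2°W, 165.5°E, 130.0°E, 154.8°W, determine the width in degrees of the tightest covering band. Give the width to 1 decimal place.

Sort the longitudes: -154.8°, -138.2°, +129.3°, +130.0°, +141.7°, +148.0°, +160.3°, +165.5°.
Eastward gaps between consecutive values (wrapping around): 16.6°, 267.5°, 0.7°, 11.7°, 6.3°, 12.3°, 5.2°, 39.7°.
Largest gap = 267.5° ⇒ minimal covering band is its complement: 360° − 267.5° = 92.5°.
Band runs from +129.3° eastward to -138.2°, crossing the antimeridian.

92.5°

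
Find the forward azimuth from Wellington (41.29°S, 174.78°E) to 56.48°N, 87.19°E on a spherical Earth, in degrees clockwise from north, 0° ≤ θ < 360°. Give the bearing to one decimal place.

319.3°

Δλ = 87.19 − 174.78 = -87.59°.
θ = atan2( sin Δλ · cos φ₂ , cos φ₁ · sin φ₂ − sin φ₁ · cos φ₂ · cos Δλ )
  = atan2(-0.55174, 0.64174) = -40.687° → normalised to [0°, 360°): 319.313°.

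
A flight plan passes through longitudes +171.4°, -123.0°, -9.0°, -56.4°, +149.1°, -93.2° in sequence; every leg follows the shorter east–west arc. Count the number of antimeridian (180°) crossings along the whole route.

Leg 1: +171.4° → -123.0°, shortest Δλ = 65.6° (east) — crosses 180°.
Leg 2: -123.0° → -9.0°, shortest Δλ = 114.0° (east) — does not cross 180°.
Leg 3: -9.0° → -56.4°, shortest Δλ = -47.4° (west) — does not cross 180°.
Leg 4: -56.4° → +149.1°, shortest Δλ = -154.5° (west) — crosses 180°.
Leg 5: +149.1° → -93.2°, shortest Δλ = 117.7° (east) — crosses 180°.
Total crossings: 3.

3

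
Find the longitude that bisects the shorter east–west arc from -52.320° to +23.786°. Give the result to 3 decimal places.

Signed shortest Δλ from -52.320° to +23.786° is +76.106°.
Midpoint longitude = -52.320° + (+76.106°)/2 = -52.320° + 38.053° = -14.267°.

-14.267°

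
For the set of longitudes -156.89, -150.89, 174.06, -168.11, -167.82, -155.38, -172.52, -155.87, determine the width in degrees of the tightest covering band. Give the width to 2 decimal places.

Sort the longitudes: -172.52°, -168.11°, -167.82°, -156.89°, -155.87°, -155.38°, -150.89°, +174.06°.
Eastward gaps between consecutive values (wrapping around): 4.41°, 0.29°, 10.93°, 1.02°, 0.49°, 4.49°, 324.95°, 13.42°.
Largest gap = 324.95° ⇒ minimal covering band is its complement: 360° − 324.95° = 35.05°.
Band runs from +174.06° eastward to -150.89°, crossing the antimeridian.

35.05°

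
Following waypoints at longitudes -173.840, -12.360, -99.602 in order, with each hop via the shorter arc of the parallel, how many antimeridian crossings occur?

Leg 1: -173.840° → -12.360°, shortest Δλ = 161.48° (east) — does not cross 180°.
Leg 2: -12.360° → -99.602°, shortest Δλ = -87.242° (west) — does not cross 180°.
Total crossings: 0.

0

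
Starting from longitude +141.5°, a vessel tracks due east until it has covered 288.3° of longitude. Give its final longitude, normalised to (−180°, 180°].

+69.8°

Start at +141.5°; shift +288.3° → +429.8°.
+429.8° lies outside (−180°, 180°]; subtract 360° → +69.8°.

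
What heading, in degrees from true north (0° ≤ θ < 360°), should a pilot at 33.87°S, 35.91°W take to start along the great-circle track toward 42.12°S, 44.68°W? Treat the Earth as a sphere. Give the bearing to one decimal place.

217.3°

Δλ = -44.68 − -35.91 = -8.77°.
θ = atan2( sin Δλ · cos φ₂ , cos φ₁ · sin φ₂ − sin φ₁ · cos φ₂ · cos Δλ )
  = atan2(-0.11309, -0.14833) = -142.676° → normalised to [0°, 360°): 217.324°.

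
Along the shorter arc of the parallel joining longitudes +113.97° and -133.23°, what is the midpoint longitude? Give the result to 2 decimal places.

+170.37°

Signed shortest Δλ from +113.97° to -133.23° is +112.80°.
Midpoint longitude = +113.97° + (+112.80°)/2 = +113.97° + 56.40° = +170.37°.
(The naïve average (+113.97 + -133.23)/2 = -9.63° is on the wrong side of the globe.)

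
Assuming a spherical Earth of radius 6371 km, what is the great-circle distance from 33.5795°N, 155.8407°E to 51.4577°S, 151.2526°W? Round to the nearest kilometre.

Δλ = -151.2526 − 155.8407 = -307.0933°; wrapped into (−180°, 180°]: 52.9067°.
Δφ = -51.4577 − 33.5795 = -85.0372°.
a = sin²(Δφ/2) + cos φ₁ · cos φ₂ · sin²(Δλ/2) = 0.559759.
c = 2·atan2(√a, √(1−a)) = 1.69060 rad → d = 6371·c ≈ 10770.82 km.

10771 km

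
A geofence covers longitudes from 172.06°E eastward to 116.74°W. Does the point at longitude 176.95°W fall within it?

Band width going east from +172.06° to -116.74°: ((-116.74 − 172.06) mod 360) = 71.20°.
Offset of -176.95° east of the west edge: ((-176.95 − 172.06) mod 360) = 10.99°.
10.99° ≤ 71.20° ⇒ inside.

Yes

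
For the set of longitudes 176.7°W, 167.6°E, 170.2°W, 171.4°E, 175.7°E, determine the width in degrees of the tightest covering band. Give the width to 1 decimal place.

22.2°

Sort the longitudes: -176.7°, -170.2°, +167.6°, +171.4°, +175.7°.
Eastward gaps between consecutive values (wrapping around): 6.5°, 337.8°, 3.8°, 4.3°, 7.6°.
Largest gap = 337.8° ⇒ minimal covering band is its complement: 360° − 337.8° = 22.2°.
Band runs from +167.6° eastward to -170.2°, crossing the antimeridian.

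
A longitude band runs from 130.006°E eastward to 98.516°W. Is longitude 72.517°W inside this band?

No

Band width going east from +130.006° to -98.516°: ((-98.516 − 130.006) mod 360) = 131.478°.
Offset of -72.517° east of the west edge: ((-72.517 − 130.006) mod 360) = 157.477°.
157.477° > 131.478° ⇒ outside.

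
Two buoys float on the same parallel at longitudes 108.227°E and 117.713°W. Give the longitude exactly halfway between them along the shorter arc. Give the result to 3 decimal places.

Signed shortest Δλ from +108.227° to -117.713° is +134.060°.
Midpoint longitude = +108.227° + (+134.060°)/2 = +108.227° + 67.030° = +175.257°.
(The naïve average (+108.227 + -117.713)/2 = -4.743° is on the wrong side of the globe.)

175.257°E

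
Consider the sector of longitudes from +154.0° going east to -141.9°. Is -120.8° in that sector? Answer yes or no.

Band width going east from +154.0° to -141.9°: ((-141.9 − 154.0) mod 360) = 64.1°.
Offset of -120.8° east of the west edge: ((-120.8 − 154.0) mod 360) = 85.2°.
85.2° > 64.1° ⇒ outside.

No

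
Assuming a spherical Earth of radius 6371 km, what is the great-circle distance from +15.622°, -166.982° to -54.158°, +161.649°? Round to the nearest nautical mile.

4487 nmi

Δλ = 161.649 − -166.982 = 328.631°; wrapped into (−180°, 180°]: -31.369°.
Δφ = -54.158 − 15.622 = -69.780°.
a = sin²(Δφ/2) + cos φ₁ · cos φ₂ · sin²(Δλ/2) = 0.368401.
c = 2·atan2(√a, √(1−a)) = 1.30446 rad → d = 6371·c ≈ 8310.71 km ≈ 4487.43 nmi.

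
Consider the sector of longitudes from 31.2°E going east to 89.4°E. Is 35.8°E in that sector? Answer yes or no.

Band width going east from +31.2° to +89.4°: ((89.4 − 31.2) mod 360) = 58.2°.
Offset of +35.8° east of the west edge: ((35.8 − 31.2) mod 360) = 4.6°.
4.6° ≤ 58.2° ⇒ inside.

Yes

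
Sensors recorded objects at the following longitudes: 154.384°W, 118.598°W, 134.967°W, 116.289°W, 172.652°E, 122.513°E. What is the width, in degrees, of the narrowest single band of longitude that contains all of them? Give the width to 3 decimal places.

121.198°

Sort the longitudes: -154.384°, -134.967°, -118.598°, -116.289°, +122.513°, +172.652°.
Eastward gaps between consecutive values (wrapping around): 19.417°, 16.369°, 2.309°, 238.802°, 50.139°, 32.964°.
Largest gap = 238.802° ⇒ minimal covering band is its complement: 360° − 238.802° = 121.198°.
Band runs from +122.513° eastward to -116.289°, crossing the antimeridian.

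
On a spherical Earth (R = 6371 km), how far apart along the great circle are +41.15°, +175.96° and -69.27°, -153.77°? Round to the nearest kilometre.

Δλ = -153.77 − 175.96 = -329.73°; wrapped into (−180°, 180°]: 30.27°.
Δφ = -69.27 − 41.15 = -110.42°.
a = sin²(Δφ/2) + cos φ₁ · cos φ₂ · sin²(Δλ/2) = 0.692619.
c = 2·atan2(√a, √(1−a)) = 1.96626 rad → d = 6371·c ≈ 12527.06 km.

12527 km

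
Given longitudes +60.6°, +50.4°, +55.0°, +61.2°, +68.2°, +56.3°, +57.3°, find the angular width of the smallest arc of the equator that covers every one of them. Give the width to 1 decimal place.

Sort the longitudes: +50.4°, +55.0°, +56.3°, +57.3°, +60.6°, +61.2°, +68.2°.
Eastward gaps between consecutive values (wrapping around): 4.6°, 1.3°, 1.0°, 3.3°, 0.6°, 7.0°, 342.2°.
Largest gap = 342.2° ⇒ minimal covering band is its complement: 360° − 342.2° = 17.8°.
Band runs from +50.4° eastward to +68.2°.

17.8°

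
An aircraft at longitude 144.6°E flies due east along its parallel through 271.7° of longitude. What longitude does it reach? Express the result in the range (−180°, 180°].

56.3°E

Start at +144.6°; shift +271.7° → +416.3°.
+416.3° lies outside (−180°, 180°]; subtract 360° → +56.3°.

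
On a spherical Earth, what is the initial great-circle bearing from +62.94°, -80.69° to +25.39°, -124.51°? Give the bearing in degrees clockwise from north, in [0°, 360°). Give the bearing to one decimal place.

Δλ = -124.51 − -80.69 = -43.82°.
θ = atan2( sin Δλ · cos φ₂ , cos φ₁ · sin φ₂ − sin φ₁ · cos φ₂ · cos Δλ )
  = atan2(-0.62552, -0.38541) = -121.639° → normalised to [0°, 360°): 238.361°.

238.4°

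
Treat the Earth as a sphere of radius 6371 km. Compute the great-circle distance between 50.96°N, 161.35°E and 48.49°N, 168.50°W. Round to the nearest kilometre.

2169 km

Δλ = -168.50 − 161.35 = -329.85°; wrapped into (−180°, 180°]: 30.15°.
Δφ = 48.49 − 50.96 = -2.47°.
a = sin²(Δφ/2) + cos φ₁ · cos φ₂ · sin²(Δλ/2) = 0.028702.
c = 2·atan2(√a, √(1−a)) = 0.34047 rad → d = 6371·c ≈ 2169.16 km.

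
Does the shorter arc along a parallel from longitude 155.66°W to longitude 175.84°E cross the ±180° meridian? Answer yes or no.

Naïve |175.84 − -155.66| = 331.5° > 180°, so the shorter arc goes the other way round — across 180°.
Signed shortest Δλ = ((175.84 − -155.66 + 180) mod 360) − 180 = -28.5°.
Going west by 28.5° from -155.66° passes through 180° before reaching +175.84°.

Yes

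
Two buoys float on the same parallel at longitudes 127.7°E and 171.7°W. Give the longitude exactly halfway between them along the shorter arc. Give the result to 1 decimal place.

Signed shortest Δλ from +127.7° to -171.7° is +60.6°.
Midpoint longitude = +127.7° + (+60.6°)/2 = +127.7° + 30.3° = +158.0°.
(The naïve average (+127.7 + -171.7)/2 = -22.0° is on the wrong side of the globe.)

158.0°E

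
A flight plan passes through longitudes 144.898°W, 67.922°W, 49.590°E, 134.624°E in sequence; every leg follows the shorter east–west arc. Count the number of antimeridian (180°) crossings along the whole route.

0

Leg 1: -144.898° → -67.922°, shortest Δλ = 76.976° (east) — does not cross 180°.
Leg 2: -67.922° → +49.590°, shortest Δλ = 117.512° (east) — does not cross 180°.
Leg 3: +49.590° → +134.624°, shortest Δλ = 85.034° (east) — does not cross 180°.
Total crossings: 0.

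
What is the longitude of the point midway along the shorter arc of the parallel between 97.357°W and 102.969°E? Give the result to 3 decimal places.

177.194°W

Signed shortest Δλ from -97.357° to +102.969° is -159.674°.
Midpoint longitude = -97.357° + (-159.674°)/2 = -97.357° − 79.837° = -177.194°.
(The naïve average (-97.357 + +102.969)/2 = 2.806° is on the wrong side of the globe.)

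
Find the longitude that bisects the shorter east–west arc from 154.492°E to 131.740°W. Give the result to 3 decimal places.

Signed shortest Δλ from +154.492° to -131.740° is +73.768°.
Midpoint longitude = +154.492° + (+73.768°)/2 = +154.492° + 36.884° = +191.376°.
Normalise into (−180°, 180°]: -168.624°.
(The naïve average (+154.492 + -131.740)/2 = 11.376° is on the wrong side of the globe.)

168.624°W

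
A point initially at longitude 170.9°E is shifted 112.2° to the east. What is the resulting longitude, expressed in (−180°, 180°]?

Start at +170.9°; shift +112.2° → +283.1°.
+283.1° lies outside (−180°, 180°]; subtract 360° → -76.9°.

76.9°W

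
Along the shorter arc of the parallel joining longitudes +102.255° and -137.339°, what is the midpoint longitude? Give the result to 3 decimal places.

Signed shortest Δλ from +102.255° to -137.339° is +120.406°.
Midpoint longitude = +102.255° + (+120.406°)/2 = +102.255° + 60.203° = +162.458°.
(The naïve average (+102.255 + -137.339)/2 = -17.542° is on the wrong side of the globe.)

+162.458°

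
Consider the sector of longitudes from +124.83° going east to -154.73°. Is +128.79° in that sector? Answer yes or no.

Band width going east from +124.83° to -154.73°: ((-154.73 − 124.83) mod 360) = 80.44°.
Offset of +128.79° east of the west edge: ((128.79 − 124.83) mod 360) = 3.96°.
3.96° ≤ 80.44° ⇒ inside.

Yes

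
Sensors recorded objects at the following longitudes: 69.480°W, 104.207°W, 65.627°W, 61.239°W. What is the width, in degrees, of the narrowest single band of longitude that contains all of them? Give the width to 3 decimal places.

42.968°

Sort the longitudes: -104.207°, -69.480°, -65.627°, -61.239°.
Eastward gaps between consecutive values (wrapping around): 34.727°, 3.853°, 4.388°, 317.032°.
Largest gap = 317.032° ⇒ minimal covering band is its complement: 360° − 317.032° = 42.968°.
Band runs from -104.207° eastward to -61.239°.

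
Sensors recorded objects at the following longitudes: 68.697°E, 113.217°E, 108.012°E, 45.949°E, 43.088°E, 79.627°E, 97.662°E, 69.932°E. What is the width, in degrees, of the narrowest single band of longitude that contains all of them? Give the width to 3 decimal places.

Sort the longitudes: +43.088°, +45.949°, +68.697°, +69.932°, +79.627°, +97.662°, +108.012°, +113.217°.
Eastward gaps between consecutive values (wrapping around): 2.861°, 22.748°, 1.235°, 9.695°, 18.035°, 10.350°, 5.205°, 289.871°.
Largest gap = 289.871° ⇒ minimal covering band is its complement: 360° − 289.871° = 70.129°.
Band runs from +43.088° eastward to +113.217°.

70.129°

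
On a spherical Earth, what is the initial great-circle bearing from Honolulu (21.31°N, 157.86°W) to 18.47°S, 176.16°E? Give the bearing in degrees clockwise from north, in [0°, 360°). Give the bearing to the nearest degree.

Δλ = 176.16 − -157.86 = 334.02°; wrapped into (−180°, 180°]: -25.98°.
θ = atan2( sin Δλ · cos φ₂ , cos φ₁ · sin φ₂ − sin φ₁ · cos φ₂ · cos Δλ )
  = atan2(-0.41549, -0.60501) = -145.520° → normalised to [0°, 360°): 214.480°.

214°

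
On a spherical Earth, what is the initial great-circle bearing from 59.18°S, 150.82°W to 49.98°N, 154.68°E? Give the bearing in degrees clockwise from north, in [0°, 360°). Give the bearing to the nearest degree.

324°

Δλ = 154.68 − -150.82 = 305.50°; wrapped into (−180°, 180°]: -54.50°.
θ = atan2( sin Δλ · cos φ₂ , cos φ₁ · sin φ₂ − sin φ₁ · cos φ₂ · cos Δλ )
  = atan2(-0.52352, 0.71305) = -36.286° → normalised to [0°, 360°): 323.714°.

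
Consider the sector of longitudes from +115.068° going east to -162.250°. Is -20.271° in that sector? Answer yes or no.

No

Band width going east from +115.068° to -162.250°: ((-162.250 − 115.068) mod 360) = 82.682°.
Offset of -20.271° east of the west edge: ((-20.271 − 115.068) mod 360) = 224.661°.
224.661° > 82.682° ⇒ outside.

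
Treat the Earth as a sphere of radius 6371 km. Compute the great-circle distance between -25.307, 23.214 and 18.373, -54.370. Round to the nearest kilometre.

9691 km

Δλ = -54.370 − 23.214 = -77.584°.
Δφ = 18.373 − -25.307 = 43.680°.
a = sin²(Δφ/2) + cos φ₁ · cos φ₂ · sin²(Δλ/2) = 0.475137.
c = 2·atan2(√a, √(1−a)) = 1.52105 rad → d = 6371·c ≈ 9690.60 km.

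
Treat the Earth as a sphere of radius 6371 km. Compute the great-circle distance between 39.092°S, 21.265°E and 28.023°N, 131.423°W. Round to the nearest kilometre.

17216 km

Δλ = -131.423 − 21.265 = -152.688°.
Δφ = 28.023 − -39.092 = 67.115°.
a = sin²(Δφ/2) + cos φ₁ · cos φ₂ · sin²(Δλ/2) = 0.952509.
c = 2·atan2(√a, √(1−a)) = 2.70222 rad → d = 6371·c ≈ 17215.83 km.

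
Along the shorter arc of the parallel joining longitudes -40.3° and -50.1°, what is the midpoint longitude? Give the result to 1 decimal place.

-45.2°

Signed shortest Δλ from -40.3° to -50.1° is -9.8°.
Midpoint longitude = -40.3° + (-9.8°)/2 = -40.3° − 4.9° = -45.2°.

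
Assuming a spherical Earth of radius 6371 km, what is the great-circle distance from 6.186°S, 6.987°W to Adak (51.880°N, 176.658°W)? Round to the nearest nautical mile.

Δλ = -176.658 − -6.987 = -169.671°.
Δφ = 51.880 − -6.186 = 58.066°.
a = sin²(Δφ/2) + cos φ₁ · cos φ₂ · sin²(Δλ/2) = 0.844272.
c = 2·atan2(√a, √(1−a)) = 2.33028 rad → d = 6371·c ≈ 14846.19 km ≈ 8016.30 nmi.

8016 nmi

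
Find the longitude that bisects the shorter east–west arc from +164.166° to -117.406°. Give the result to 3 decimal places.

-156.620°

Signed shortest Δλ from +164.166° to -117.406° is +78.428°.
Midpoint longitude = +164.166° + (+78.428°)/2 = +164.166° + 39.214° = +203.380°.
Normalise into (−180°, 180°]: -156.620°.
(The naïve average (+164.166 + -117.406)/2 = 23.38° is on the wrong side of the globe.)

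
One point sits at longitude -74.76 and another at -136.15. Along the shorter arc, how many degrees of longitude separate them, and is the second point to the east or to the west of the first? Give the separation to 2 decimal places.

61.39° west

Raw difference: -136.15 − -74.76 = -61.39°.
Normalise into (−180°, 180°]: -61.39° stays -61.39°.
Negative ⇒ the second point lies to the west; separation 61.39°.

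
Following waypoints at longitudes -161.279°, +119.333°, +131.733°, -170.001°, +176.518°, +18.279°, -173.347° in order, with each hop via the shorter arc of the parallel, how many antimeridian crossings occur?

Leg 1: -161.279° → +119.333°, shortest Δλ = -79.388° (west) — crosses 180°.
Leg 2: +119.333° → +131.733°, shortest Δλ = 12.4° (east) — does not cross 180°.
Leg 3: +131.733° → -170.001°, shortest Δλ = 58.266° (east) — crosses 180°.
Leg 4: -170.001° → +176.518°, shortest Δλ = -13.481° (west) — crosses 180°.
Leg 5: +176.518° → +18.279°, shortest Δλ = -158.239° (west) — does not cross 180°.
Leg 6: +18.279° → -173.347°, shortest Δλ = 168.374° (east) — crosses 180°.
Total crossings: 4.

4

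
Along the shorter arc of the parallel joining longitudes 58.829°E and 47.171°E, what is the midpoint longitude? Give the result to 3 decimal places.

53.000°E

Signed shortest Δλ from +58.829° to +47.171° is -11.658°.
Midpoint longitude = +58.829° + (-11.658°)/2 = +58.829° − 5.829° = +53.000°.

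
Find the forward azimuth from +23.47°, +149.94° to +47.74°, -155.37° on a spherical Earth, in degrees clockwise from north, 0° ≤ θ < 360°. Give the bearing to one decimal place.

Δλ = -155.37 − 149.94 = -305.31°; wrapped into (−180°, 180°]: 54.69°.
θ = atan2( sin Δλ · cos φ₂ , cos φ₁ · sin φ₂ − sin φ₁ · cos φ₂ · cos Δλ )
  = atan2(0.54878, 0.52406) = 46.320° → normalised to [0°, 360°): 46.320°.

46.3°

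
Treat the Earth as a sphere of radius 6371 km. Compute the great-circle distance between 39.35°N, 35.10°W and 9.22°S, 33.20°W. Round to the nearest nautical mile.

2918 nmi

Δλ = -33.20 − -35.10 = 1.90°.
Δφ = -9.22 − 39.35 = -48.57°.
a = sin²(Δφ/2) + cos φ₁ · cos φ₂ · sin²(Δλ/2) = 0.169358.
c = 2·atan2(√a, √(1−a)) = 0.84827 rad → d = 6371·c ≈ 5404.30 km ≈ 2918.09 nmi.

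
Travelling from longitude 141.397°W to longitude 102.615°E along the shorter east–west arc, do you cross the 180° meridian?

Yes

Naïve |102.615 − -141.397| = 244.012° > 180°, so the shorter arc goes the other way round — across 180°.
Signed shortest Δλ = ((102.615 − -141.397 + 180) mod 360) − 180 = -115.988°.
Going west by 115.988° from -141.397° passes through 180° before reaching +102.615°.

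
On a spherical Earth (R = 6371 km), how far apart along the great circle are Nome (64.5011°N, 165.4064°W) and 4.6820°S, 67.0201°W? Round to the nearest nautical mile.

Δλ = -67.0201 − -165.4064 = 98.3863°.
Δφ = -4.6820 − 64.5011 = -69.1831°.
a = sin²(Δφ/2) + cos φ₁ · cos φ₂ · sin²(Δλ/2) = 0.568126.
c = 2·atan2(√a, √(1−a)) = 1.70747 rad → d = 6371·c ≈ 10878.31 km ≈ 5873.82 nmi.

5874 nmi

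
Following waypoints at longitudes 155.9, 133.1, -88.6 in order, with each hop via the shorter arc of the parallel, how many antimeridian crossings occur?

Leg 1: +155.9° → +133.1°, shortest Δλ = -22.8° (west) — does not cross 180°.
Leg 2: +133.1° → -88.6°, shortest Δλ = 138.3° (east) — crosses 180°.
Total crossings: 1.

1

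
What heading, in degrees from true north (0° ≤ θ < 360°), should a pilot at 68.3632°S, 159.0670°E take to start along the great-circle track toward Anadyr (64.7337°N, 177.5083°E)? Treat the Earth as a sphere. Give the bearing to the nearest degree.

Δλ = 177.5083 − 159.0670 = 18.4413°.
θ = atan2( sin Δλ · cos φ₂ , cos φ₁ · sin φ₂ − sin φ₁ · cos φ₂ · cos Δλ )
  = atan2(0.13502, 0.70983) = 10.770° → normalised to [0°, 360°): 10.770°.

11°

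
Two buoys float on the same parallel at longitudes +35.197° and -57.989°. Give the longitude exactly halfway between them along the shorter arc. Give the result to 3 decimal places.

Signed shortest Δλ from +35.197° to -57.989° is -93.186°.
Midpoint longitude = +35.197° + (-93.186°)/2 = +35.197° − 46.593° = -11.396°.

-11.396°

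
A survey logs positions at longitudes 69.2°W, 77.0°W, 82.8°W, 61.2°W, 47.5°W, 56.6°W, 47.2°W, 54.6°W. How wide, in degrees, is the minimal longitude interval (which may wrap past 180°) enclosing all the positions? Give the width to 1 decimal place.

35.6°

Sort the longitudes: -82.8°, -77.0°, -69.2°, -61.2°, -56.6°, -54.6°, -47.5°, -47.2°.
Eastward gaps between consecutive values (wrapping around): 5.8°, 7.8°, 8.0°, 4.6°, 2.0°, 7.1°, 0.3°, 324.4°.
Largest gap = 324.4° ⇒ minimal covering band is its complement: 360° − 324.4° = 35.6°.
Band runs from -82.8° eastward to -47.2°.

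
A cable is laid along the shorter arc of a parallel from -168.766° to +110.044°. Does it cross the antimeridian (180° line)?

Yes

Naïve |110.044 − -168.766| = 278.81° > 180°, so the shorter arc goes the other way round — across 180°.
Signed shortest Δλ = ((110.044 − -168.766 + 180) mod 360) − 180 = -81.19°.
Going west by 81.19° from -168.766° passes through 180° before reaching +110.044°.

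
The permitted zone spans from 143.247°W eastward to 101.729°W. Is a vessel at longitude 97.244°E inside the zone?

No

Band width going east from -143.247° to -101.729°: ((-101.729 − -143.247) mod 360) = 41.518°.
Offset of +97.244° east of the west edge: ((97.244 − -143.247) mod 360) = 240.491°.
240.491° > 41.518° ⇒ outside.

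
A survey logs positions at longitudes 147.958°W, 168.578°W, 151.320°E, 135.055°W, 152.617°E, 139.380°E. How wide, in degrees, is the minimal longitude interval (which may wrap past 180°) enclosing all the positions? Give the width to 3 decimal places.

Sort the longitudes: -168.578°, -147.958°, -135.055°, +139.380°, +151.320°, +152.617°.
Eastward gaps between consecutive values (wrapping around): 20.620°, 12.903°, 274.435°, 11.940°, 1.297°, 38.805°.
Largest gap = 274.435° ⇒ minimal covering band is its complement: 360° − 274.435° = 85.565°.
Band runs from +139.380° eastward to -135.055°, crossing the antimeridian.

85.565°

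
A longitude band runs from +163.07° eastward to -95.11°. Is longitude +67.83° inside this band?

Band width going east from +163.07° to -95.11°: ((-95.11 − 163.07) mod 360) = 101.82°.
Offset of +67.83° east of the west edge: ((67.83 − 163.07) mod 360) = 264.76°.
264.76° > 101.82° ⇒ outside.

No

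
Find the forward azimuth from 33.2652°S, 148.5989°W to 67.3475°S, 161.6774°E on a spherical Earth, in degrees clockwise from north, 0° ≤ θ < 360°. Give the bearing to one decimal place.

Δλ = 161.6774 − -148.5989 = 310.2763°; wrapped into (−180°, 180°]: -49.7237°.
θ = atan2( sin Δλ · cos φ₂ , cos φ₁ · sin φ₂ − sin φ₁ · cos φ₂ · cos Δλ )
  = atan2(-0.29384, -0.63507) = -155.171° → normalised to [0°, 360°): 204.829°.

204.8°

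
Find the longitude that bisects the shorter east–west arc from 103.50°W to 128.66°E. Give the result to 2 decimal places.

Signed shortest Δλ from -103.50° to +128.66° is -127.84°.
Midpoint longitude = -103.50° + (-127.84°)/2 = -103.50° − 63.92° = -167.42°.
(The naïve average (-103.50 + +128.66)/2 = 12.58° is on the wrong side of the globe.)

167.42°W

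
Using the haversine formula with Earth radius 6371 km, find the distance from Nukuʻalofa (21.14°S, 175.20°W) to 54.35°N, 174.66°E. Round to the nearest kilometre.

8450 km

Δλ = 174.66 − -175.20 = 349.86°; wrapped into (−180°, 180°]: -10.14°.
Δφ = 54.35 − -21.14 = 75.49°.
a = sin²(Δφ/2) + cos φ₁ · cos φ₂ · sin²(Δλ/2) = 0.378971.
c = 2·atan2(√a, √(1−a)) = 1.32631 rad → d = 6371·c ≈ 8449.92 km.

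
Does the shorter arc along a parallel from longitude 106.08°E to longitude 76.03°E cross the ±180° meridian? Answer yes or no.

Signed shortest Δλ = ((76.03 − 106.08 + 180) mod 360) − 180 = -30.05°.
Going west by 30.05° from +106.08° reaches +76.03° without touching 180°.

No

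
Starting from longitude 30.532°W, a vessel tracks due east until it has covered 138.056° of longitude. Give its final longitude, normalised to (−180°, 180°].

Start at -30.532°; shift +138.056° → +107.524°.
+107.524° already lies in (−180°, 180°].

107.524°E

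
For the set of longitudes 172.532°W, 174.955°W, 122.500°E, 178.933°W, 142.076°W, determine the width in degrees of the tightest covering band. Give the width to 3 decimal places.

Sort the longitudes: -178.933°, -174.955°, -172.532°, -142.076°, +122.500°.
Eastward gaps between consecutive values (wrapping around): 3.978°, 2.423°, 30.456°, 264.576°, 58.567°.
Largest gap = 264.576° ⇒ minimal covering band is its complement: 360° − 264.576° = 95.424°.
Band runs from +122.500° eastward to -142.076°, crossing the antimeridian.

95.424°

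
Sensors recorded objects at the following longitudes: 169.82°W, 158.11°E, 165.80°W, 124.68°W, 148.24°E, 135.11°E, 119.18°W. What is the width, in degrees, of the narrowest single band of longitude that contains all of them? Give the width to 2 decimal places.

105.71°

Sort the longitudes: -169.82°, -165.80°, -124.68°, -119.18°, +135.11°, +148.24°, +158.11°.
Eastward gaps between consecutive values (wrapping around): 4.02°, 41.12°, 5.50°, 254.29°, 13.13°, 9.87°, 32.07°.
Largest gap = 254.29° ⇒ minimal covering band is its complement: 360° − 254.29° = 105.71°.
Band runs from +135.11° eastward to -119.18°, crossing the antimeridian.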